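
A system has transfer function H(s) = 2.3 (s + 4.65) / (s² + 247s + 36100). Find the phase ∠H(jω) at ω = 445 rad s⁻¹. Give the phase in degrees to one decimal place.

-56.4°

∠(j445 + 4.65) = arctan(445/4.65) = 89.40°
∠[(j445)² + 247(j445) + 36100] = ∠[-1.6192e+05 + j1.0992e+05] = 145.83°
∠H(j445) = 89.40° − 145.83° = -56.43°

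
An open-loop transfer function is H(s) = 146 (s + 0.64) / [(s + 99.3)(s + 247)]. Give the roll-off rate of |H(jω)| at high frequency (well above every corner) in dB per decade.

-20 dB/decade

With 1 zero and 2 poles, the high-frequency asymptotic slope is 20 × (1 − 2) = -20 dB/decade.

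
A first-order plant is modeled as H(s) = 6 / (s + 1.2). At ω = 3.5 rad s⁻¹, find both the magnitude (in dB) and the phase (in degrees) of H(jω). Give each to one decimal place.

|H| = 4.2 dB, ∠H = -71.1°

|j3.5 + 1.2| = √(3.5² + 1.2²) = 3.7
|H(j3.5)| = 6 / 3.7 = 1.6216
20 log₁₀(1.6216) = 4.20 dB
∠(j3.5 + 1.2) = arctan(3.5/1.2) = 71.08°
∠H(j3.5) = −71.08° = -71.08°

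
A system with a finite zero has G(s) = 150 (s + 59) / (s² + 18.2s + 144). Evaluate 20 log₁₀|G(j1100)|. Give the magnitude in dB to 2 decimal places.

|j1100 + 59| = √(1100² + 59²) = 1102
|(j1100)² + 18.2(j1100) + 144| = |-1.2099e+06 + j20020| = 1.21e+06
|G(j1100)| = 150 × 1102 / 1.21e+06 = 0.13656
20 log₁₀(0.13656) = -17.294 dB

-17.29 dB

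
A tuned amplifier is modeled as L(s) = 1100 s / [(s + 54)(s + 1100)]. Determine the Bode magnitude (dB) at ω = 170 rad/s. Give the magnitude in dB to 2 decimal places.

-0.52 dB

|j170| = 170
|j170 + 54| = √(170² + 54²) = 178.4
|j170 + 1100| = √(170² + 1100²) = 1113
|L(j170)| = 1100 × 170 / (178.4 × 1113) = 0.94189
20 log₁₀(0.94189) = -0.520 dB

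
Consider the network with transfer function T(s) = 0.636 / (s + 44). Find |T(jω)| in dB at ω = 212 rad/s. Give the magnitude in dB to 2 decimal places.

-50.64 dB

|j212 + 44| = √(212² + 44²) = 216.5
|T(j212)| = 0.636 / 216.5 = 0.0029374
20 log₁₀(0.0029374) = -50.641 dB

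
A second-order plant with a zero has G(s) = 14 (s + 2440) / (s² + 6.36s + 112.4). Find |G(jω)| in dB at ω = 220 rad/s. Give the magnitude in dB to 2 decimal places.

-2.97 dB

|j220 + 2440| = √(220² + 2440²) = 2450
|(j220)² + 6.36(j220) + 112.4| = |-48288 + j1399.2| = 4.831e+04
|G(j220)| = 14 × 2450 / 4.831e+04 = 0.71
20 log₁₀(0.71) = -2.975 dB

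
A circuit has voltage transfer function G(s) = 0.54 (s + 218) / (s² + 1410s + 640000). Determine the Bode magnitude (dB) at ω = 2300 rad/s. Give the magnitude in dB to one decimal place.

-73.1 dB

|j2300 + 218| = √(2300² + 218²) = 2310
|(j2300)² + 1410(j2300) + 640000| = |-4.65e+06 + j3.243e+06| = 5.669e+06
|G(j2300)| = 0.54 × 2310 / 5.669e+06 = 0.00022006
20 log₁₀(0.00022006) = -73.15 dB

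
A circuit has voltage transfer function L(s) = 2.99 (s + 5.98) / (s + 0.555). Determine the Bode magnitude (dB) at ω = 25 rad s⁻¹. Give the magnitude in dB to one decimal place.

|j25 + 5.98| = √(25² + 5.98²) = 25.71
|j25 + 0.555| = √(25² + 0.555²) = 25.01
|L(j25)| = 2.99 × 25.71 / 25.01 = 3.0736
20 log₁₀(3.0736) = 9.75 dB

9.8 dB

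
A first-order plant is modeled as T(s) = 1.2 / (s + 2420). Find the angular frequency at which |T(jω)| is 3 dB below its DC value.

For a single-pole low-pass, the −3 dB point is at the pole: ω = 2420 rad/s.

2420 rad/s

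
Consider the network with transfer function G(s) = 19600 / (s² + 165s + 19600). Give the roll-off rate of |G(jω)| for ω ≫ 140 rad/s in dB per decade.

With 0 zeros and 2 poles, the high-frequency asymptotic slope is 20 × (0 − 2) = -40 dB/decade.

-40 dB/decade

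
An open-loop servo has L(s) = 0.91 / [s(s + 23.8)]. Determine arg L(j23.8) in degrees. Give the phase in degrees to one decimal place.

∠(j23.8 + 23.8) = arctan(23.8/23.8) = 45.00°
∠(j23.8) = 90.00°
∠L(j23.8) = − (45.00° + 90.00°) = -135.00°

-135.0 deg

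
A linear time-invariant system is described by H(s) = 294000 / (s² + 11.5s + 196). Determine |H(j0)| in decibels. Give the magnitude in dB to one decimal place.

H(0) = 294000 / 196 = 1500
20 log₁₀(1500) = 63.52 dB

63.5 dB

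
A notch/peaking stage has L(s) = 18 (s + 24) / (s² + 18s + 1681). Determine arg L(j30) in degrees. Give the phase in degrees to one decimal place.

16.7°

∠(j30 + 24) = arctan(30/24) = 51.34°
∠[(j30)² + 18(j30) + 1681] = ∠[781 + j540] = 34.66°
∠L(j30) = 51.34° − 34.66° = 16.68°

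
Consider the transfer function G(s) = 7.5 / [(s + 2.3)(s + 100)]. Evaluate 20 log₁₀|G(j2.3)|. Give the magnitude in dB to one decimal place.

-32.7 dB

|j2.3 + 2.3| = √(2.3² + 2.3²) = 3.253
|j2.3 + 100| = √(2.3² + 100²) = 100
|G(j2.3)| = 7.5 / (3.253 × 100) = 0.023052
20 log₁₀(0.023052) = -32.75 dB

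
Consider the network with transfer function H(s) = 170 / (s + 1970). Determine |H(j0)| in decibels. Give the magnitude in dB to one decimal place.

-21.3 dB

H(0) = 170 / 1970 = 0.086294
20 log₁₀(0.086294) = -21.28 dB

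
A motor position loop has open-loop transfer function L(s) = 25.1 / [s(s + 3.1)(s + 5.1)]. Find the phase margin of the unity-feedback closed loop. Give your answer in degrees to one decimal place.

Gain crossover: |L(jω)| = 1 at ω ≈ 1.4 rad/s.
∠L(j1.4) = −90° − arctan(1.4/3.1) − arctan(1.4/5.1) ≈ -129.56°
PM = 180° + (-129.56°) = 50.44°

50.4°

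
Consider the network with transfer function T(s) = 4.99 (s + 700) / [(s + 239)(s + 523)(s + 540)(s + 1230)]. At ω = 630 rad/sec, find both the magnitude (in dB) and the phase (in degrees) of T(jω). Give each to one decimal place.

|T| = -162.6 dB, ∠T = -154.1 deg

|j630 + 700| = √(630² + 700²) = 941.8
|j630 + 239| = √(630² + 239²) = 673.8
|j630 + 523| = √(630² + 523²) = 818.8
|j630 + 540| = √(630² + 540²) = 829.8
|j630 + 1230| = √(630² + 1230²) = 1382
|T(j630)| = 4.99 × 941.8 / (673.8 × 818.8 × 829.8 × 1382) = 7.4281e-09
20 log₁₀(7.4281e-09) = -162.58 dB
∠(j630 + 700) = arctan(630/700) = 41.99°
∠(j630 + 239) = arctan(630/239) = 69.23°
∠(j630 + 523) = arctan(630/523) = 50.30°
∠(j630 + 540) = arctan(630/540) = 49.40°
∠(j630 + 1230) = arctan(630/1230) = 27.12°
∠T(j630) = 41.99° − (69.23° + 50.30° + 49.40° + 27.12°) = -154.06°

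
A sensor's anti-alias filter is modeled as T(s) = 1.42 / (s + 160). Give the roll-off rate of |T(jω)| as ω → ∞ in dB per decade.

-20 dB/decade

With 0 zeros and 1 pole, the high-frequency asymptotic slope is 20 × (0 − 1) = -20 dB/decade.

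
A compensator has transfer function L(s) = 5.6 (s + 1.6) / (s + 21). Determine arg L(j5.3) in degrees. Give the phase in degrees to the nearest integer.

59°

∠(j5.3 + 1.6) = arctan(5.3/1.6) = 73.20°
∠(j5.3 + 21) = arctan(5.3/21) = 14.16°
∠L(j5.3) = 73.20° − 14.16° = 59.04°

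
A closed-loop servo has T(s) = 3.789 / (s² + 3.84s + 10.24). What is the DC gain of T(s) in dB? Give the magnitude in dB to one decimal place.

T(0) = 3.789 / 10.24 = 0.37002
20 log₁₀(0.37002) = -8.64 dB

-8.6 dB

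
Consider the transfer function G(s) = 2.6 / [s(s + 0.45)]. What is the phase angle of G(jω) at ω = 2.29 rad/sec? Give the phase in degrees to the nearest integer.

∠(j2.29 + 0.45) = arctan(2.29/0.45) = 78.88°
∠(j2.29) = 90.00°
∠G(j2.29) = − (78.88° + 90.00°) = -168.88°

-169°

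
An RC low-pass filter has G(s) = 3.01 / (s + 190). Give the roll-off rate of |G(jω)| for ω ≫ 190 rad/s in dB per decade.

-20 dB/decade

With 0 zeros and 1 pole, the high-frequency asymptotic slope is 20 × (0 − 1) = -20 dB/decade.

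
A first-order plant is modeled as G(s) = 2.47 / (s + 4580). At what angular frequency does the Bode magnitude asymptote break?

4580 rad s⁻¹

The single real pole at s = −4580 gives a corner at ω = 4580 rad s⁻¹.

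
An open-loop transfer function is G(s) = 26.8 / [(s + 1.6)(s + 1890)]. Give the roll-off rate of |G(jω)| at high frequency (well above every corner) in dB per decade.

-40 dB/decade

With 0 zeros and 2 poles, the high-frequency asymptotic slope is 20 × (0 − 2) = -40 dB/decade.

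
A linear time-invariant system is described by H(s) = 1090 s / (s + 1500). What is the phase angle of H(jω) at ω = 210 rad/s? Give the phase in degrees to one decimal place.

∠(j210) = 90.00°
∠(j210 + 1500) = arctan(210/1500) = 7.97°
∠H(j210) = 90.00° − 7.97° = 82.03°

82.0 deg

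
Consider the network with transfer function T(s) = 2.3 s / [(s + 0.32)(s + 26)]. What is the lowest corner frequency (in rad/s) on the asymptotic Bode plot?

Break frequencies occur at each pole and zero magnitude: 0.32 rad/s, 26 rad/s.
The lowest is 0.32 rad/s.

0.32 rad/s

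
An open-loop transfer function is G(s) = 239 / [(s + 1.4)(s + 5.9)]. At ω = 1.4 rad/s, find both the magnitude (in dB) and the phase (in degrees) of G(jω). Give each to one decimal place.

|G| = 26.0 dB, ∠G = -58.3°

|j1.4 + 1.4| = √(1.4² + 1.4²) = 1.98
|j1.4 + 5.9| = √(1.4² + 5.9²) = 6.064
|G(j1.4)| = 239 / (1.98 × 6.064) = 19.907
20 log₁₀(19.907) = 25.98 dB
∠(j1.4 + 1.4) = arctan(1.4/1.4) = 45.00°
∠(j1.4 + 5.9) = arctan(1.4/5.9) = 13.35°
∠G(j1.4) = − (45.00° + 13.35°) = -58.35°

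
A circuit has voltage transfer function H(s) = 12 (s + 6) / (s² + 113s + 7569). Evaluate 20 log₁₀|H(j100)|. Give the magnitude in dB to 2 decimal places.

-19.66 dB

|j100 + 6| = √(100² + 6²) = 100.2
|(j100)² + 113(j100) + 7569| = |-2431 + j11300| = 1.156e+04
|H(j100)| = 12 × 100.2 / 1.156e+04 = 0.10401
20 log₁₀(0.10401) = -19.659 dB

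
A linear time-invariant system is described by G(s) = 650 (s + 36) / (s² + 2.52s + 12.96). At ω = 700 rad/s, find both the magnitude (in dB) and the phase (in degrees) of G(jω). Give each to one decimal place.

|G| = -0.6 dB, ∠G = -92.7 deg

|j700 + 36| = √(700² + 36²) = 700.9
|(j700)² + 2.52(j700) + 12.96| = |-4.8999e+05 + j1764| = 4.9e+05
|G(j700)| = 650 × 700.9 / 4.9e+05 = 0.92982
20 log₁₀(0.92982) = -0.63 dB
∠(j700 + 36) = arctan(700/36) = 87.06°
∠[(j700)² + 2.52(j700) + 12.96] = ∠[-4.8999e+05 + j1764] = 179.79°
∠G(j700) = 87.06° − 179.79° = -92.74°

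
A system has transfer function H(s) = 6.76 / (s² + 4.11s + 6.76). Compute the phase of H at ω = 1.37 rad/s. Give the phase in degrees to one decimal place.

∠[(j1.37)² + 4.11(j1.37) + 6.76] = ∠[4.8831 + j5.6307] = 49.07°
∠H(j1.37) = −49.07° = -49.07°

-49.1°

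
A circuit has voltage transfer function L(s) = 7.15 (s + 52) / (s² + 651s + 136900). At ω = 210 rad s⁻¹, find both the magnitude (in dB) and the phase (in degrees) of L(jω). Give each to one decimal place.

|L| = -40.6 dB, ∠L = 20.3°

|j210 + 52| = √(210² + 52²) = 216.3
|(j210)² + 651(j210) + 136900| = |92800 + j1.3671e+05| = 1.652e+05
|L(j210)| = 7.15 × 216.3 / 1.652e+05 = 0.0093617
20 log₁₀(0.0093617) = -40.57 dB
∠(j210 + 52) = arctan(210/52) = 76.09°
∠[(j210)² + 651(j210) + 136900] = ∠[92800 + j1.3671e+05] = 55.83°
∠L(j210) = 76.09° − 55.83° = 20.26°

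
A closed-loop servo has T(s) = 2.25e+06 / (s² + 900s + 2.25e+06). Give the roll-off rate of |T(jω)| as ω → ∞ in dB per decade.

-40 dB/decade

With 0 zeros and 2 poles, the high-frequency asymptotic slope is 20 × (0 − 2) = -40 dB/decade.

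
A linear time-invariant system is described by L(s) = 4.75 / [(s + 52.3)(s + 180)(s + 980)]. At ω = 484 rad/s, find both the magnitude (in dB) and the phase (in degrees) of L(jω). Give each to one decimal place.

|L| = -155.2 dB, ∠L = -179.7 deg

|j484 + 52.3| = √(484² + 52.3²) = 486.8
|j484 + 180| = √(484² + 180²) = 516.4
|j484 + 980| = √(484² + 980²) = 1093
|L(j484)| = 4.75 / (486.8 × 516.4 × 1093) = 1.7287e-08
20 log₁₀(1.7287e-08) = -155.25 dB
∠(j484 + 52.3) = arctan(484/52.3) = 83.83°
∠(j484 + 180) = arctan(484/180) = 69.60°
∠(j484 + 980) = arctan(484/980) = 26.28°
∠L(j484) = − (83.83° + 69.60° + 26.28°) = -179.72°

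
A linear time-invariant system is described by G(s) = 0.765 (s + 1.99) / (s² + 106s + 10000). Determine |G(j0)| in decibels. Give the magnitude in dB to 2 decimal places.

G(0) = 0.765 × 1.99 / 10000 = 0.00015224
20 log₁₀(0.00015224) = -76.350 dB

-76.35 dB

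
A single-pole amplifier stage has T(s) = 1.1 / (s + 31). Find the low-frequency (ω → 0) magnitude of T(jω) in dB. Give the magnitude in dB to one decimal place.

-29.0 dB

T(0) = 1.1 / 31 = 0.035484
20 log₁₀(0.035484) = -29.00 dB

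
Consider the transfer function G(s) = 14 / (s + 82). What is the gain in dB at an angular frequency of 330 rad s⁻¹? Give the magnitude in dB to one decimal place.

-27.7 dB

|j330 + 82| = √(330² + 82²) = 340
|G(j330)| = 14 / 340 = 0.041172
20 log₁₀(0.041172) = -27.71 dB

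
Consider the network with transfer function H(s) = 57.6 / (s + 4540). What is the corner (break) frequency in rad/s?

4540 rad/s

The single real pole at s = −4540 gives a corner at ω = 4540 rad/s.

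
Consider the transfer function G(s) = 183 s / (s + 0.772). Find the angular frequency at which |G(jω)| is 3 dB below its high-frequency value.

For a single-pole high-pass, the −3 dB point is at the pole: ω = 0.772 rad/s.

0.772 rad/s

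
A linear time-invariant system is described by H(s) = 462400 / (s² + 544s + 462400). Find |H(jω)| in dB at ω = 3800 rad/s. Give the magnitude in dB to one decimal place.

|(j3800)² + 544(j3800) + 462400| = |-1.3978e+07 + j2.0672e+06| = 1.413e+07
|H(j3800)| = 462400 / 1.413e+07 = 0.032726
20 log₁₀(0.032726) = -29.70 dB

-29.7 dB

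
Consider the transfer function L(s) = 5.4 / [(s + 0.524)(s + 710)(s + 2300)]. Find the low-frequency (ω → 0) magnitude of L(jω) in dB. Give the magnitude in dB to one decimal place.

L(0) = 5.4 / (0.524 × 710 × 2300) = 6.3107e-06
20 log₁₀(6.3107e-06) = -104.00 dB

-104.0 dB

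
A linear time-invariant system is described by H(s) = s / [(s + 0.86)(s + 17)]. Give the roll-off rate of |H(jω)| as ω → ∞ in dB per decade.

With 1 zero and 2 poles, the high-frequency asymptotic slope is 20 × (1 − 2) = -20 dB/decade.

-20 dB/decade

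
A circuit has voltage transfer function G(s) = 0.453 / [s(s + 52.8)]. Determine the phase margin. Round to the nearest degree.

Gain crossover: |G(jω)| = 1 at ω ≈ 0.00858 rad/s.
∠G(j0.00858) = −90° − arctan(0.00858/52.8) ≈ -90.01°
PM = 180° + (-90.01°) = 89.99°

90 deg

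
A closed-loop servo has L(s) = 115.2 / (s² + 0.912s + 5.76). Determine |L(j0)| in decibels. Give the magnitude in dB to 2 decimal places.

26.02 dB

L(0) = 115.2 / 5.76 = 20
20 log₁₀(20) = 26.021 dB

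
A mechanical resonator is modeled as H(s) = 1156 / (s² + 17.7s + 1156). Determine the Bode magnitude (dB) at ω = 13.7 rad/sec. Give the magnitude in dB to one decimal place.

1.3 dB

|(j13.7)² + 17.7(j13.7) + 1156| = |968.31 + j242.49| = 998.2
|H(j13.7)| = 1156 / 998.2 = 1.1581
20 log₁₀(1.1581) = 1.27 dB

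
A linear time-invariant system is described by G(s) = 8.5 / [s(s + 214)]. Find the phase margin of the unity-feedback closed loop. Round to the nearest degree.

Gain crossover: |G(jω)| = 1 at ω ≈ 0.0397 rad/sec.
∠G(j0.0397) = −90° − arctan(0.0397/214) ≈ -90.01°
PM = 180° + (-90.01°) = 89.99°

90°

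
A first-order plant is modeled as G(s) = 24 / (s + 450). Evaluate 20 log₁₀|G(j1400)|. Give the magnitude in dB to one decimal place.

-35.7 dB

|j1400 + 450| = √(1400² + 450²) = 1471
|G(j1400)| = 24 / 1471 = 0.01632
20 log₁₀(0.01632) = -35.75 dB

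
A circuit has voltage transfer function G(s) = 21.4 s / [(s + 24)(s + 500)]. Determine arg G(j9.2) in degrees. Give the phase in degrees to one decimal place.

∠(j9.2) = 90.00°
∠(j9.2 + 24) = arctan(9.2/24) = 20.97°
∠(j9.2 + 500) = arctan(9.2/500) = 1.05°
∠G(j9.2) = 90.00° − (20.97° + 1.05°) = 67.97°

68.0°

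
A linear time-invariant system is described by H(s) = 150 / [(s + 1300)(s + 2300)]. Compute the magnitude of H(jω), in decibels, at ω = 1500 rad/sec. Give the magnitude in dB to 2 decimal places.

|j1500 + 1300| = √(1500² + 1300²) = 1985
|j1500 + 2300| = √(1500² + 2300²) = 2746
|H(j1500)| = 150 / (1985 × 2746) = 2.7521e-05
20 log₁₀(2.7521e-05) = -91.207 dB

-91.21 dB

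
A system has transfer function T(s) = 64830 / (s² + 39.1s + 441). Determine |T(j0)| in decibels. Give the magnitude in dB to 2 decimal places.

T(0) = 64830 / 441 = 147.01
20 log₁₀(147.01) = 43.347 dB

43.35 dB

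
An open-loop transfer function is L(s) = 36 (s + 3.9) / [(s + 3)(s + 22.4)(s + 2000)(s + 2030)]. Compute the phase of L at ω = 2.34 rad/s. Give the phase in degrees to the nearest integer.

∠(j2.34 + 3.9) = arctan(2.34/3.9) = 30.96°
∠(j2.34 + 3) = arctan(2.34/3) = 37.95°
∠(j2.34 + 22.4) = arctan(2.34/22.4) = 5.96°
∠(j2.34 + 2000) = arctan(2.34/2000) = 0.07°
∠(j2.34 + 2030) = arctan(2.34/2030) = 0.07°
∠L(j2.34) = 30.96° − (37.95° + 5.96° + 0.07° + 0.07°) = -13.09°

-13°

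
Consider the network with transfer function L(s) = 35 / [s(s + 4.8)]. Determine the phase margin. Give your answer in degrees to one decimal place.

43.6°

Gain crossover: |L(jω)| = 1 at ω ≈ 5.03 rad s⁻¹.
∠L(j5.03) = −90° − arctan(5.03/4.8) ≈ -136.36°
PM = 180° + (-136.36°) = 43.64°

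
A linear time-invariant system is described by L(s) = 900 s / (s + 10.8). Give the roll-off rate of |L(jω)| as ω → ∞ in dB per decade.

With 1 zero and 1 pole, the high-frequency asymptotic slope is 20 × (1 − 1) = 0 dB/decade.

0 dB/decade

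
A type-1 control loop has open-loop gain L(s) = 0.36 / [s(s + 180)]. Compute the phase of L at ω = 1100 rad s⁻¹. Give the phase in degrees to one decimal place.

∠(j1100 + 180) = arctan(1100/180) = 80.71°
∠(j1100) = 90.00°
∠L(j1100) = − (80.71° + 90.00°) = -170.71°

-170.7°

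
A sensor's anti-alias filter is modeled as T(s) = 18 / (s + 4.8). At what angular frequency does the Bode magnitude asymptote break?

4.8 rad/s

The single real pole at s = −4.8 gives a corner at ω = 4.8 rad/s.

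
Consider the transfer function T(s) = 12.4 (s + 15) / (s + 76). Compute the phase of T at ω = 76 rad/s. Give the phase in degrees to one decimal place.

∠(j76 + 15) = arctan(76/15) = 78.84°
∠(j76 + 76) = arctan(76/76) = 45.00°
∠T(j76) = 78.84° − 45.00° = 33.84°

33.8°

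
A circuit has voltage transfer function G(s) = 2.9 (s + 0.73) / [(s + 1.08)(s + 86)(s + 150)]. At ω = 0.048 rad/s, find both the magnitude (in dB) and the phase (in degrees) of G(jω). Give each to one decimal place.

|j0.048 + 0.73| = √(0.048² + 0.73²) = 0.7316
|j0.048 + 1.08| = √(0.048² + 1.08²) = 1.081
|j0.048 + 86| = √(0.048² + 86²) = 86
|j0.048 + 150| = √(0.048² + 150²) = 150
|G(j0.048)| = 2.9 × 0.7316 / (1.081 × 86 × 150) = 0.00015213
20 log₁₀(0.00015213) = -76.36 dB
∠(j0.048 + 0.73) = arctan(0.048/0.73) = 3.76°
∠(j0.048 + 1.08) = arctan(0.048/1.08) = 2.54°
∠(j0.048 + 86) = arctan(0.048/86) = 0.03°
∠(j0.048 + 150) = arctan(0.048/150) = 0.02°
∠G(j0.048) = 3.76° − (2.54° + 0.03° + 0.02°) = 1.17°

|G| = -76.4 dB, ∠G = 1.2°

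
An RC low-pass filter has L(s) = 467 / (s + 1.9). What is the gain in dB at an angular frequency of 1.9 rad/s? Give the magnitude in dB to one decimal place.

|j1.9 + 1.9| = √(1.9² + 1.9²) = 2.687
|L(j1.9)| = 467 / 2.687 = 173.8
20 log₁₀(173.8) = 44.80 dB

44.8 dB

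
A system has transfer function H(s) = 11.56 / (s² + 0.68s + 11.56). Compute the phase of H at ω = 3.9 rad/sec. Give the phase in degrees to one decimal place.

-144.0°

∠[(j3.9)² + 0.68(j3.9) + 11.56] = ∠[-3.65 + j2.652] = 144.00°
∠H(j3.9) = −144.00° = -144.00°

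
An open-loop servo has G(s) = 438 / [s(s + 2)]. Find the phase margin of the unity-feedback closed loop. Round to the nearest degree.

Gain crossover: |G(jω)| = 1 at ω ≈ 20.9 rad/s.
∠G(j20.9) = −90° − arctan(20.9/2) ≈ -174.53°
PM = 180° + (-174.53°) = 5.47°

5°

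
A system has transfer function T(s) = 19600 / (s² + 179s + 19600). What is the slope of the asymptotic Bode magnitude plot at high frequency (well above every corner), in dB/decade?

With 0 zeros and 2 poles, the high-frequency asymptotic slope is 20 × (0 − 2) = -40 dB/decade.

-40 dB/decade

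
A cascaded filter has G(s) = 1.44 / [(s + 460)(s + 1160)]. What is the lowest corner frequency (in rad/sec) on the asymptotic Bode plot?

460 rad/sec

Break frequencies occur at each pole and zero magnitude: 460 rad/sec, 1160 rad/sec.
The lowest is 460 rad/sec.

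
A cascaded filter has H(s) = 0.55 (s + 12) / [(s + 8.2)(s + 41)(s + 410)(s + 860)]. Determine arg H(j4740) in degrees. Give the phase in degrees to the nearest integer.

∠(j4740 + 12) = arctan(4740/12) = 89.85°
∠(j4740 + 8.2) = arctan(4740/8.2) = 89.90°
∠(j4740 + 41) = arctan(4740/41) = 89.50°
∠(j4740 + 410) = arctan(4740/410) = 85.06°
∠(j4740 + 860) = arctan(4740/860) = 79.72°
∠H(j4740) = 89.85° − (89.90° + 89.50° + 85.06° + 79.72°) = -254.32°

-254°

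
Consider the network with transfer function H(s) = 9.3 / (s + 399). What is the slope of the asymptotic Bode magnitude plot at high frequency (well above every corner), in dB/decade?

With 0 zeros and 1 pole, the high-frequency asymptotic slope is 20 × (0 − 1) = -20 dB/decade.

-20 dB/decade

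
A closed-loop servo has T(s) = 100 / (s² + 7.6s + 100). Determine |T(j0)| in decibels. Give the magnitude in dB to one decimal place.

T(0) = 100 / 100 = 1
20 log₁₀(1) = 0.00 dB

0.0 dB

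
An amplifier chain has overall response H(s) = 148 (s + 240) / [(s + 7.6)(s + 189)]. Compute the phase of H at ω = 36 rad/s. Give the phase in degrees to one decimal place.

∠(j36 + 240) = arctan(36/240) = 8.53°
∠(j36 + 7.6) = arctan(36/7.6) = 78.08°
∠(j36 + 189) = arctan(36/189) = 10.78°
∠H(j36) = 8.53° − (78.08° + 10.78°) = -80.33°

-80.3°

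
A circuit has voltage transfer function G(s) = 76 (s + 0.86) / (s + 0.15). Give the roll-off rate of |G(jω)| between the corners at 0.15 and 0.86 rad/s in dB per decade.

-20 dB/decade

In this band the factors already past their corner are: pole at 0.15; net slope = -20 dB/decade.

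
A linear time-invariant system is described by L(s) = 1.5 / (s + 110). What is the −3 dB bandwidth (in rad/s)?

For a single-pole low-pass, the −3 dB point is at the pole: ω = 110 rad/s.

110 rad/s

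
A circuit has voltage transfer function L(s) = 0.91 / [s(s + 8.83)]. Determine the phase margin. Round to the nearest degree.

Gain crossover: |L(jω)| = 1 at ω ≈ 0.103 rad/s.
∠L(j0.103) = −90° − arctan(0.103/8.83) ≈ -90.67°
PM = 180° + (-90.67°) = 89.33°

89°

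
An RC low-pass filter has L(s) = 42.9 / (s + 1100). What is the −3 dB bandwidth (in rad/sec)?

1100 rad/sec

For a single-pole low-pass, the −3 dB point is at the pole: ω = 1100 rad/sec.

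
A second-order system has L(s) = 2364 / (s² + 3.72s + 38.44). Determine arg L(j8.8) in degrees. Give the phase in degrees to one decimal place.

∠[(j8.8)² + 3.72(j8.8) + 38.44] = ∠[-39 + j32.736] = 139.99°
∠L(j8.8) = −139.99° = -139.99°

-140.0°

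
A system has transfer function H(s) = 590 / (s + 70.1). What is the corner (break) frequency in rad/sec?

The single real pole at s = −70.1 gives a corner at ω = 70.1 rad/sec.

70.1 rad/sec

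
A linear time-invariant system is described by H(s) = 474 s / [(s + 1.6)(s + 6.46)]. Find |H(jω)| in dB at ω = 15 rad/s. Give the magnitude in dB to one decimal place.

29.2 dB

|j15| = 15
|j15 + 1.6| = √(15² + 1.6²) = 15.09
|j15 + 6.46| = √(15² + 6.46²) = 16.33
|H(j15)| = 474 × 15 / (15.09 × 16.33) = 28.859
20 log₁₀(28.859) = 29.21 dB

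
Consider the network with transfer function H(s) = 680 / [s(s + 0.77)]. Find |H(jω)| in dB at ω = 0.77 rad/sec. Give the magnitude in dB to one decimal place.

58.2 dB

|j0.77 + 0.77| = √(0.77² + 0.77²) = 1.089
|j0.77| = 0.77
|H(j0.77)| = 680 / (1.089 × 0.77) = 810.98
20 log₁₀(810.98) = 58.18 dB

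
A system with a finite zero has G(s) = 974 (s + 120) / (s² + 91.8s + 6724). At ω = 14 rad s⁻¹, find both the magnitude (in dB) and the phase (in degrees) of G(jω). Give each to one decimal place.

|G| = 25.0 dB, ∠G = -4.5°

|j14 + 120| = √(14² + 120²) = 120.8
|(j14)² + 91.8(j14) + 6724| = |6528 + j1285.2| = 6653
|G(j14)| = 974 × 120.8 / 6653 = 17.686
20 log₁₀(17.686) = 24.95 dB
∠(j14 + 120) = arctan(14/120) = 6.65°
∠[(j14)² + 91.8(j14) + 6724] = ∠[6528 + j1285.2] = 11.14°
∠G(j14) = 6.65° − 11.14° = -4.48°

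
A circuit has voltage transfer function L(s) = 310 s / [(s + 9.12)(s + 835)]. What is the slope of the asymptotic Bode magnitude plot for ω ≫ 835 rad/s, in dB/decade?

With 1 zero and 2 poles, the high-frequency asymptotic slope is 20 × (1 − 2) = -20 dB/decade.

-20 dB/decade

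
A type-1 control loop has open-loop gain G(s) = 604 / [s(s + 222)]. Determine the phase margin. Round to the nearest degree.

89°

Gain crossover: |G(jω)| = 1 at ω ≈ 2.72 rad s⁻¹.
∠G(j2.72) = −90° − arctan(2.72/222) ≈ -90.70°
PM = 180° + (-90.70°) = 89.30°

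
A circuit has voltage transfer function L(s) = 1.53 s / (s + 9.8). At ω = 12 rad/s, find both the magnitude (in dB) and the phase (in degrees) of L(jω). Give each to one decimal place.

|L| = 1.5 dB, ∠L = 39.2°

|j12| = 12
|j12 + 9.8| = √(12² + 9.8²) = 15.49
|L(j12)| = 1.53 × 12 / 15.49 = 1.185
20 log₁₀(1.185) = 1.47 dB
∠(j12) = 90.00°
∠(j12 + 9.8) = arctan(12/9.8) = 50.76°
∠L(j12) = 90.00° − 50.76° = 39.24°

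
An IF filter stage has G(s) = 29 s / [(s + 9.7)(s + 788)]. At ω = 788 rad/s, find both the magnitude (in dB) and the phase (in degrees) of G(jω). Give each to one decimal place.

|G| = -31.7 dB, ∠G = -44.3 deg

|j788| = 788
|j788 + 9.7| = √(788² + 9.7²) = 788.1
|j788 + 788| = √(788² + 788²) = 1114
|G(j788)| = 29 × 788 / (788.1 × 1114) = 0.026021
20 log₁₀(0.026021) = -31.69 dB
∠(j788) = 90.00°
∠(j788 + 9.7) = arctan(788/9.7) = 89.29°
∠(j788 + 788) = arctan(788/788) = 45.00°
∠G(j788) = 90.00° − (89.29° + 45.00°) = -44.29°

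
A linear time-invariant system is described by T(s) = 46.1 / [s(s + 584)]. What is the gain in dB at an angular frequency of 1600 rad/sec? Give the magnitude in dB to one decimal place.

-95.4 dB

|j1600 + 584| = √(1600² + 584²) = 1703
|j1600| = 1600
|T(j1600)| = 46.1 / (1703 × 1600) = 1.6916e-05
20 log₁₀(1.6916e-05) = -95.43 dB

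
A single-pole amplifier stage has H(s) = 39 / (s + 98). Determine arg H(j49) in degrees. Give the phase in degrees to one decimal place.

∠(j49 + 98) = arctan(49/98) = 26.57°
∠H(j49) = −26.57° = -26.57°

-26.6 deg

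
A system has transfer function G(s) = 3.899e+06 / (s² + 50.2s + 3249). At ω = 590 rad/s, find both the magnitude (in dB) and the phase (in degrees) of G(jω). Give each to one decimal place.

|G| = 21.0 dB, ∠G = -175.1°

|(j590)² + 50.2(j590) + 3249| = |-3.4485e+05 + j29618| = 3.461e+05
|G(j590)| = 3.899e+06 / 3.461e+05 = 11.265
20 log₁₀(11.265) = 21.03 dB
∠[(j590)² + 50.2(j590) + 3249] = ∠[-3.4485e+05 + j29618] = 175.09°
∠G(j590) = −175.09° = -175.09°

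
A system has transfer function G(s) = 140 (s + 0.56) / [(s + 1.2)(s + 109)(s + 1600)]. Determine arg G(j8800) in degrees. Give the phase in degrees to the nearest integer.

∠(j8800 + 0.56) = arctan(8800/0.56) = 90.00°
∠(j8800 + 1.2) = arctan(8800/1.2) = 89.99°
∠(j8800 + 109) = arctan(8800/109) = 89.29°
∠(j8800 + 1600) = arctan(8800/1600) = 79.70°
∠G(j8800) = 90.00° − (89.99° + 89.29° + 79.70°) = -168.98°

-169°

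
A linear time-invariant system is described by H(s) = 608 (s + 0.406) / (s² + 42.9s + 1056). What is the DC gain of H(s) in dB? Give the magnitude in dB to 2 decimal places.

H(0) = 608 × 0.406 / 1056 = 0.23376
20 log₁₀(0.23376) = -12.625 dB

-12.62 dB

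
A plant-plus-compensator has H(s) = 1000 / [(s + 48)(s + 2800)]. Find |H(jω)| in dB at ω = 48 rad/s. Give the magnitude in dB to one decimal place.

-45.6 dB

|j48 + 48| = √(48² + 48²) = 67.88
|j48 + 2800| = √(48² + 2800²) = 2800
|H(j48)| = 1000 / (67.88 × 2800) = 0.0052604
20 log₁₀(0.0052604) = -45.58 dB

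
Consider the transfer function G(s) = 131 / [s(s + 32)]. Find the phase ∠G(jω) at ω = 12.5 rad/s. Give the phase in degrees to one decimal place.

∠(j12.5 + 32) = arctan(12.5/32) = 21.34°
∠(j12.5) = 90.00°
∠G(j12.5) = − (21.34° + 90.00°) = -111.34°

-111.3 deg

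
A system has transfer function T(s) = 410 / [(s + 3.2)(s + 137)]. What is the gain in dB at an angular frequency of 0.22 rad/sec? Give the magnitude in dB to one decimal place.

|j0.22 + 3.2| = √(0.22² + 3.2²) = 3.208
|j0.22 + 137| = √(0.22² + 137²) = 137
|T(j0.22)| = 410 / (3.208 × 137) = 0.93302
20 log₁₀(0.93302) = -0.60 dB

-0.6 dB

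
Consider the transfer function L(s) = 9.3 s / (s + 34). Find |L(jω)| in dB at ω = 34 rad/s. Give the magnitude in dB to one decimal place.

16.4 dB

|j34| = 34
|j34 + 34| = √(34² + 34²) = 48.08
|L(j34)| = 9.3 × 34 / 48.08 = 6.5761
20 log₁₀(6.5761) = 16.36 dB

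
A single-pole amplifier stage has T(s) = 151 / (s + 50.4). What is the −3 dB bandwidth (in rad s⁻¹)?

For a single-pole low-pass, the −3 dB point is at the pole: ω = 50.4 rad s⁻¹.

50.4 rad s⁻¹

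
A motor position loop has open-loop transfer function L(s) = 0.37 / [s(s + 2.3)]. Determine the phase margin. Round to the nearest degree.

Gain crossover: |L(jω)| = 1 at ω ≈ 0.16 rad/s.
∠L(j0.16) = −90° − arctan(0.16/2.3) ≈ -93.99°
PM = 180° + (-93.99°) = 86.01°

86°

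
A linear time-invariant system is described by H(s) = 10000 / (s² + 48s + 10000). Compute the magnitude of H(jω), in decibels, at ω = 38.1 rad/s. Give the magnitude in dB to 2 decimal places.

1.17 dB

|(j38.1)² + 48(j38.1) + 10000| = |8548.4 + j1828.8| = 8742
|H(j38.1)| = 10000 / 8742 = 1.1439
20 log₁₀(1.1439) = 1.168 dB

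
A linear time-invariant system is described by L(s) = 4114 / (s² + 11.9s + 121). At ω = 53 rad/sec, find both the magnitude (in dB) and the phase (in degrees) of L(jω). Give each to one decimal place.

|L| = 3.5 dB, ∠L = -166.8°

|(j53)² + 11.9(j53) + 121| = |-2688 + j630.7| = 2761
|L(j53)| = 4114 / 2761 = 1.49
20 log₁₀(1.49) = 3.46 dB
∠[(j53)² + 11.9(j53) + 121] = ∠[-2688 + j630.7] = 166.80°
∠L(j53) = −166.80° = -166.80°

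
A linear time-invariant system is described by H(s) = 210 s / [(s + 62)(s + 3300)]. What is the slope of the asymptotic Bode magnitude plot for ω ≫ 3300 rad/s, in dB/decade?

-20 dB/decade

With 1 zero and 2 poles, the high-frequency asymptotic slope is 20 × (1 − 2) = -20 dB/decade.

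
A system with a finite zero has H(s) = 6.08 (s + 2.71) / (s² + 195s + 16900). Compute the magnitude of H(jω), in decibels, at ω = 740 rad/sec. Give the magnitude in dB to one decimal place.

-41.7 dB

|j740 + 2.71| = √(740² + 2.71²) = 740
|(j740)² + 195(j740) + 16900| = |-5.307e+05 + j1.443e+05| = 5.5e+05
|H(j740)| = 6.08 × 740 / 5.5e+05 = 0.0081809
20 log₁₀(0.0081809) = -41.74 dB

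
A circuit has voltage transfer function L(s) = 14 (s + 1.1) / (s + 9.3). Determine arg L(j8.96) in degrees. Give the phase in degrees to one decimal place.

39.1°

∠(j8.96 + 1.1) = arctan(8.96/1.1) = 83.00°
∠(j8.96 + 9.3) = arctan(8.96/9.3) = 43.93°
∠L(j8.96) = 83.00° − 43.93° = 39.07°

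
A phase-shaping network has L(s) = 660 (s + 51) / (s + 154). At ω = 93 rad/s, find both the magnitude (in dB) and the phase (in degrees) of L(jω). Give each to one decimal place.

|j93 + 51| = √(93² + 51²) = 106.1
|j93 + 154| = √(93² + 154²) = 179.9
|L(j93)| = 660 × 106.1 / 179.9 = 389.12
20 log₁₀(389.12) = 51.80 dB
∠(j93 + 51) = arctan(93/51) = 61.26°
∠(j93 + 154) = arctan(93/154) = 31.13°
∠L(j93) = 61.26° − 31.13° = 30.13°

|L| = 51.8 dB, ∠L = 30.1°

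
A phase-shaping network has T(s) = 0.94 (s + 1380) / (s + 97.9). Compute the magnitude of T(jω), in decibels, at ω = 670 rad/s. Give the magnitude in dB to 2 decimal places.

6.57 dB

|j670 + 1380| = √(670² + 1380²) = 1534
|j670 + 97.9| = √(670² + 97.9²) = 677.1
|T(j670)| = 0.94 × 1534 / 677.1 = 2.1296
20 log₁₀(2.1296) = 6.566 dB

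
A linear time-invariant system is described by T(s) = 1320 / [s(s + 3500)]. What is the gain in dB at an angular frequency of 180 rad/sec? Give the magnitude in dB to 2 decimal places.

-53.59 dB

|j180 + 3500| = √(180² + 3500²) = 3505
|j180| = 180
|T(j180)| = 1320 / (3505 × 180) = 0.0020925
20 log₁₀(0.0020925) = -53.587 dB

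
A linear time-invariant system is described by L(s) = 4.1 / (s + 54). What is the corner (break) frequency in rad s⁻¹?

54 rad s⁻¹

The single real pole at s = −54 gives a corner at ω = 54 rad s⁻¹.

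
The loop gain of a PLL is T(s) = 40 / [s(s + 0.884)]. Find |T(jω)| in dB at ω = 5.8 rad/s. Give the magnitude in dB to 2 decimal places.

1.40 dB

|j5.8 + 0.884| = √(5.8² + 0.884²) = 5.867
|j5.8| = 5.8
|T(j5.8)| = 40 / (5.867 × 5.8) = 1.1755
20 log₁₀(1.1755) = 1.404 dB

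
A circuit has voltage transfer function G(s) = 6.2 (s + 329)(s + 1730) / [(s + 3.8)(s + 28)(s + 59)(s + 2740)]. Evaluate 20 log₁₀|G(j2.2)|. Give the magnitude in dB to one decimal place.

-15.0 dB

|j2.2 + 329| = √(2.2² + 329²) = 329
|j2.2 + 1730| = √(2.2² + 1730²) = 1730
|j2.2 + 3.8| = √(2.2² + 3.8²) = 4.391
|j2.2 + 28| = √(2.2² + 28²) = 28.09
|j2.2 + 59| = √(2.2² + 59²) = 59.04
|j2.2 + 2740| = √(2.2² + 2740²) = 2740
|G(j2.2)| = 6.2 × 329 × 1730 / (4.391 × 28.09 × 59.04 × 2740) = 0.17689
20 log₁₀(0.17689) = -15.05 dB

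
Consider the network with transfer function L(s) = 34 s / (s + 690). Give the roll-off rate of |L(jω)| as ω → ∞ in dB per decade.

With 1 zero and 1 pole, the high-frequency asymptotic slope is 20 × (1 − 1) = 0 dB/decade.

0 dB/decade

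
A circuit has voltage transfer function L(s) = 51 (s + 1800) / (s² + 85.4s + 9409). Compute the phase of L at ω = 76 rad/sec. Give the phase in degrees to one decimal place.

-58.3 deg

∠(j76 + 1800) = arctan(76/1800) = 2.42°
∠[(j76)² + 85.4(j76) + 9409] = ∠[3633 + j6490.4] = 60.76°
∠L(j76) = 2.42° − 60.76° = -58.34°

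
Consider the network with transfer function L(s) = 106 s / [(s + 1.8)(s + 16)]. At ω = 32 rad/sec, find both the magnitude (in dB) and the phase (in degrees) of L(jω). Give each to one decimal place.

|L| = 9.4 dB, ∠L = -60.2 deg

|j32| = 32
|j32 + 1.8| = √(32² + 1.8²) = 32.05
|j32 + 16| = √(32² + 16²) = 35.78
|L(j32)| = 106 × 32 / (32.05 × 35.78) = 2.9581
20 log₁₀(2.9581) = 9.42 dB
∠(j32) = 90.00°
∠(j32 + 1.8) = arctan(32/1.8) = 86.78°
∠(j32 + 16) = arctan(32/16) = 63.43°
∠L(j32) = 90.00° − (86.78° + 63.43°) = -60.22°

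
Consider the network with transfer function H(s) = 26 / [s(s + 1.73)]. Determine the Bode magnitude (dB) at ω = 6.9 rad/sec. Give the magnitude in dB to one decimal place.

|j6.9 + 1.73| = √(6.9² + 1.73²) = 7.114
|j6.9| = 6.9
|H(j6.9)| = 26 / (7.114 × 6.9) = 0.52971
20 log₁₀(0.52971) = -5.52 dB

-5.5 dB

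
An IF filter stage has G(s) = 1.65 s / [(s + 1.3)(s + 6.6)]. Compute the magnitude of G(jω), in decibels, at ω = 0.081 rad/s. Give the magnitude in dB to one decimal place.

|j0.081| = 0.081
|j0.081 + 1.3| = √(0.081² + 1.3²) = 1.303
|j0.081 + 6.6| = √(0.081² + 6.6²) = 6.6
|G(j0.081)| = 1.65 × 0.081 / (1.303 × 6.6) = 0.015546
20 log₁₀(0.015546) = -36.17 dB

-36.2 dB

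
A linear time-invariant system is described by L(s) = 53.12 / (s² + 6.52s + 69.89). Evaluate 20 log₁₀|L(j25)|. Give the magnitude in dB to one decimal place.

-20.7 dB

|(j25)² + 6.52(j25) + 69.89| = |-555.11 + j163| = 578.5
|L(j25)| = 53.12 / 578.5 = 0.091816
20 log₁₀(0.091816) = -20.74 dB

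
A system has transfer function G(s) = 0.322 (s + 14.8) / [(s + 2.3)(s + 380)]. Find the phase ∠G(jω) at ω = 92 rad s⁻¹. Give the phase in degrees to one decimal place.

∠(j92 + 14.8) = arctan(92/14.8) = 80.86°
∠(j92 + 2.3) = arctan(92/2.3) = 88.57°
∠(j92 + 380) = arctan(92/380) = 13.61°
∠G(j92) = 80.86° − (88.57° + 13.61°) = -21.32°

-21.3°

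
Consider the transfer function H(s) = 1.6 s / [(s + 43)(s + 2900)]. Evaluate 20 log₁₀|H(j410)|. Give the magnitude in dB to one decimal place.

|j410| = 410
|j410 + 43| = √(410² + 43²) = 412.2
|j410 + 2900| = √(410² + 2900²) = 2929
|H(j410)| = 1.6 × 410 / (412.2 × 2929) = 0.00054331
20 log₁₀(0.00054331) = -65.30 dB

-65.3 dB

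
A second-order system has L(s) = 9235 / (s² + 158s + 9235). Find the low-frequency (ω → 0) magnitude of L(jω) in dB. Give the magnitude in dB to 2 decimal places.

0.00 dB

L(0) = 9235 / 9235 = 1
20 log₁₀(1) = 0.000 dB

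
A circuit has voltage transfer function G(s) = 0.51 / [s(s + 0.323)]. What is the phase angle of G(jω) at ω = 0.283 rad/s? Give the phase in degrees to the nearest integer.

∠(j0.283 + 0.323) = arctan(0.283/0.323) = 41.22°
∠(j0.283) = 90.00°
∠G(j0.283) = − (41.22° + 90.00°) = -131.22°

-131°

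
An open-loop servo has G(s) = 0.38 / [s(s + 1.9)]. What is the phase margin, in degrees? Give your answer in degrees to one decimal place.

Gain crossover: |G(jω)| = 1 at ω ≈ 0.199 rad/s.
∠G(j0.199) = −90° − arctan(0.199/1.9) ≈ -95.98°
PM = 180° + (-95.98°) = 84.02°

84.0°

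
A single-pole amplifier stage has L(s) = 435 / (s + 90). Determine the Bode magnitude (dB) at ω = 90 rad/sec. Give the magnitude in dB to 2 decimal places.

10.67 dB

|j90 + 90| = √(90² + 90²) = 127.3
|L(j90)| = 435 / 127.3 = 3.4177
20 log₁₀(3.4177) = 10.675 dB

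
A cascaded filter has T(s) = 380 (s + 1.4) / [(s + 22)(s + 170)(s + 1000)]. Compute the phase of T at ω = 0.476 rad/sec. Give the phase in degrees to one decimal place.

17.4°

∠(j0.476 + 1.4) = arctan(0.476/1.4) = 18.78°
∠(j0.476 + 22) = arctan(0.476/22) = 1.24°
∠(j0.476 + 170) = arctan(0.476/170) = 0.16°
∠(j0.476 + 1000) = arctan(0.476/1000) = 0.03°
∠T(j0.476) = 18.78° − (1.24° + 0.16° + 0.03°) = 17.35°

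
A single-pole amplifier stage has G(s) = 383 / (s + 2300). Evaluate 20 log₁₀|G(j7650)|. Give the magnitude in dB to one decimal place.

-26.4 dB

|j7650 + 2300| = √(7650² + 2300²) = 7988
|G(j7650)| = 383 / 7988 = 0.047945
20 log₁₀(0.047945) = -26.39 dB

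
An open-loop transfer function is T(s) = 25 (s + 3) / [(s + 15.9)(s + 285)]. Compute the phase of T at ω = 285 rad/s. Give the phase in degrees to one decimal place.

∠(j285 + 3) = arctan(285/3) = 89.40°
∠(j285 + 15.9) = arctan(285/15.9) = 86.81°
∠(j285 + 285) = arctan(285/285) = 45.00°
∠T(j285) = 89.40° − (86.81° + 45.00°) = -42.41°

-42.4°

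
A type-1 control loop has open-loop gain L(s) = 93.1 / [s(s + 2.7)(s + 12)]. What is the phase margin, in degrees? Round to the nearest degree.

41 deg

Gain crossover: |L(jω)| = 1 at ω ≈ 2.19 rad/sec.
∠L(j2.19) = −90° − arctan(2.19/2.7) − arctan(2.19/12) ≈ -139.45°
PM = 180° + (-139.45°) = 40.55°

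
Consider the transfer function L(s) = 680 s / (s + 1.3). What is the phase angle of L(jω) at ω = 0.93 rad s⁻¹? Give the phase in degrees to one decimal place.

54.4°

∠(j0.93) = 90.00°
∠(j0.93 + 1.3) = arctan(0.93/1.3) = 35.58°
∠L(j0.93) = 90.00° − 35.58° = 54.42°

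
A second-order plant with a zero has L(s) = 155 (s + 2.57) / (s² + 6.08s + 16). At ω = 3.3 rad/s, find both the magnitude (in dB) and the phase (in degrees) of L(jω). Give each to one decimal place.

|L| = 29.9 dB, ∠L = -23.6°

|j3.3 + 2.57| = √(3.3² + 2.57²) = 4.183
|(j3.3)² + 6.08(j3.3) + 16| = |5.11 + j20.064| = 20.7
|L(j3.3)| = 155 × 4.183 / 20.7 = 31.313
20 log₁₀(31.313) = 29.91 dB
∠(j3.3 + 2.57) = arctan(3.3/2.57) = 52.09°
∠[(j3.3)² + 6.08(j3.3) + 16] = ∠[5.11 + j20.064] = 75.71°
∠L(j3.3) = 52.09° − 75.71° = -23.62°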